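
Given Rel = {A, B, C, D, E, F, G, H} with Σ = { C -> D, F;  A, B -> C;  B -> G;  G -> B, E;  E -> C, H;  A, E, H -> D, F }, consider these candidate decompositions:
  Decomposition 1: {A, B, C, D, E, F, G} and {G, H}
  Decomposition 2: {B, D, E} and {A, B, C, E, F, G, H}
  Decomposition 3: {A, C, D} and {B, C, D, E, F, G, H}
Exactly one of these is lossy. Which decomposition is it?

Decomposition 1: common = {G}, closure = {B, C, D, E, F, G, H} → lossless.
Decomposition 2: common = {B, E}, closure = {B, C, D, E, F, G, H} → lossless.
Decomposition 3: common = {C, D}, closure = {C, D, F} → lossy.

Decomposition 3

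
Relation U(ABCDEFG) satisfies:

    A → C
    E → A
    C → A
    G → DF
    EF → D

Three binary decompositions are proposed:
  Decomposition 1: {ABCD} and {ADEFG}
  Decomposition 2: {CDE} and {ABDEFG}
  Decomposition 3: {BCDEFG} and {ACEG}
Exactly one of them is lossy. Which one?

Decomposition 1: common = {AD}, closure = {ACD} → lossy.
Decomposition 2: common = {DE}, closure = {ACDE} → lossless.
Decomposition 3: common = {CEG}, closure = {ACDEFG} → lossless.

Decomposition 1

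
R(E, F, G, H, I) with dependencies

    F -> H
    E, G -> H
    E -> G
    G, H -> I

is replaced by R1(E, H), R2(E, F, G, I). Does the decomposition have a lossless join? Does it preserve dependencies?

lossless but not dependency-preserving

Lossless test: (E)⁺ = {E, G, H, I}, which contains all of one fragment — lossless.
Dependency preservation: the restricted closure of {F} across the fragments never reaches {H}, so F → H cannot be enforced without a join — not preserved.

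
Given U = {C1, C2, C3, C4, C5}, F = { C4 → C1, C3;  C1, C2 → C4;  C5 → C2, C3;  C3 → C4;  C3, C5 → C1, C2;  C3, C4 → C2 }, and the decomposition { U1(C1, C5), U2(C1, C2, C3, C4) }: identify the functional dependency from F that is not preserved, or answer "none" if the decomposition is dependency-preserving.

C5 → C2, C3

Check C5 → C2, C3: no single fragment contains all of {C2, C3, C5}, and the restricted closure of {C5} across the fragments never reaches {C2, C3}.
C4 → C1, C3 is preserved.
C1, C2 → C4 is preserved.
C3 → C4 is preserved.
C3, C5 → C1, C2 is preserved.
C3, C4 → C2 is preserved.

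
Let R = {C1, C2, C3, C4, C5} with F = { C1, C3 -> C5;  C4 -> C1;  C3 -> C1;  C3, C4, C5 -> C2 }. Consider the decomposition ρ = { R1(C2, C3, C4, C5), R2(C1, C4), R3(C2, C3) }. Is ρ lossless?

Chase test. Columns are C1, C2, C3, C4, C5; row i has aⱼ where attribute j ∈ Ri, else bᵢⱼ.
Initial tableau (one row per fragment):
  row 1: b11 a2 a3 a4 a5
  row 2: a1 b22 b23 a4 b25
  row 3: b31 a2 a3 b34 b35
Rows 1 and 2 agree on C4; apply C4→C1 and equate their C1 entries.
Rows 1 and 3 agree on C3; apply C3→C1 and equate their C1 entries.
Rows 1 and 3 agree on C1, C3; apply C1, C3→C5 and equate their C5 entries.
Row 1 is now all distinguished symbols — the join is lossless.

Yes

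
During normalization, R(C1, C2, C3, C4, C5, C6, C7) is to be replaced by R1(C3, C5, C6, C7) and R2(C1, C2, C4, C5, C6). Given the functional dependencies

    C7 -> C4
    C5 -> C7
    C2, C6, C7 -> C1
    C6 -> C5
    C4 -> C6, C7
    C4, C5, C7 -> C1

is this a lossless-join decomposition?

Common attributes: R1 ∩ R2 = {C5, C6}.
Closure of {C5, C6}: C5 → C7 applies, adding C7; C7 → C4 applies, adding C4; C4, C5, C7 → C1 applies, adding C1. So (C5, C6)⁺ = {C1, C4, C5, C6, C7}.
The closure contains neither all of R1 = {C3, C5, C6, C7} nor all of R2 = {C1, C2, C4, C5, C6}, so the common attributes are not a superkey of either fragment. The join is lossy.

No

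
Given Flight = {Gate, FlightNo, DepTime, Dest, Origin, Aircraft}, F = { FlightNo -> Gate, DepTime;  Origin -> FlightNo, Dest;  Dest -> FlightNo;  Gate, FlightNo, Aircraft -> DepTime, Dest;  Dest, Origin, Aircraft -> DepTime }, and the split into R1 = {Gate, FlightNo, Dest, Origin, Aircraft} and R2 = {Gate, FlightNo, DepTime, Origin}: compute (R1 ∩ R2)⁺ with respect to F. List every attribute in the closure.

Gate, FlightNo, DepTime, Dest, Origin

R1 ∩ R2 = {Gate, FlightNo, Origin}.
FlightNo → Gate, DepTime applies, adding DepTime
Origin → FlightNo, Dest applies, adding Dest
Closure: {Gate, FlightNo, DepTime, Dest, Origin}.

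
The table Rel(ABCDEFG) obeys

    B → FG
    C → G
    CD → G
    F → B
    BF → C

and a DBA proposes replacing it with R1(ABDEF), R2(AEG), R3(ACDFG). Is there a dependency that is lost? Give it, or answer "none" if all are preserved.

none

B → FG: restricted closure across fragments reaches FG.
C → G lies within R3.
CD → G lies within R3.
F → B lies within R1.
BF → C: restricted closure across fragments reaches C.
Every dependency is enforceable on the fragments, so the decomposition is dependency-preserving.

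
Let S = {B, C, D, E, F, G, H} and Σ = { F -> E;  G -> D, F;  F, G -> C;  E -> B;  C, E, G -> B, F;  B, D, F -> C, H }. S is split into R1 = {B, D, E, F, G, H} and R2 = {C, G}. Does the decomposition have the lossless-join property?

Common attributes: R1 ∩ R2 = {G}.
Closure of {G}: G → D, F applies, adding D, F; F, G → C applies, adding C; F → E applies, adding E; E → B applies, adding B; B, D, F → C, H applies, adding H. So (G)⁺ = {B, C, D, E, F, G, H}.
This closure contains every attribute of R1, so R1 ∩ R2 → R1. The join is lossless.

Yes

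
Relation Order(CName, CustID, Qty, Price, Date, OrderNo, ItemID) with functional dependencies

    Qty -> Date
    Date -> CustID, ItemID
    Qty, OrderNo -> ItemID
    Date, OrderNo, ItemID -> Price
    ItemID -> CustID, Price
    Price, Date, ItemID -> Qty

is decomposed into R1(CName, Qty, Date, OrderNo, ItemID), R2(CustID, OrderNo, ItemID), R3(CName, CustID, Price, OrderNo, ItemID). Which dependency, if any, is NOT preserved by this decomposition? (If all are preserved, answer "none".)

Qty → Date lies within R1.
Date → CustID, ItemID: restricted closure across fragments reaches CustID, ItemID.
Qty, OrderNo → ItemID lies within R1.
Date, OrderNo, ItemID → Price: restricted closure across fragments reaches Price.
ItemID → CustID, Price lies within R3.
Price, Date, ItemID → Qty: restricted closure across fragments reaches Qty.
Every dependency is enforceable on the fragments, so the decomposition is dependency-preserving.

none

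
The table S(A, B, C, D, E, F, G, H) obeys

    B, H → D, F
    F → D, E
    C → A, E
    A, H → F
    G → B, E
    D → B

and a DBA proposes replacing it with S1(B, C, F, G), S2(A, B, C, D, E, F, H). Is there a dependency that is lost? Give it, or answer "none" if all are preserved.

Check G → B, E: no single fragment contains all of {B, E, G}, and the restricted closure of {G} across the fragments never reaches {B, E}.
B, H → D, F is preserved.
F → D, E is preserved.
C → A, E is preserved.
A, H → F is preserved.
D → B is preserved.

G → B, E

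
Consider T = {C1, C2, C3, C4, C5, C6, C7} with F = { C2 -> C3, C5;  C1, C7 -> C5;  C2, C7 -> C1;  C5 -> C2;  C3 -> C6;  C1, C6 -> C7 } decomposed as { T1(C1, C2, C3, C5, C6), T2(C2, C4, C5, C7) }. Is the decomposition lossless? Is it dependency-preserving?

Lossless test: (C2, C5)⁺ = {C2, C3, C5, C6}, which is a superkey of neither fragment — lossy.
Dependency preservation: the restricted closure of {C1, C7} across the fragments never reaches {C5}, so C1, C7 → C5 cannot be enforced without a join — not preserved.

lossy and not dependency-preserving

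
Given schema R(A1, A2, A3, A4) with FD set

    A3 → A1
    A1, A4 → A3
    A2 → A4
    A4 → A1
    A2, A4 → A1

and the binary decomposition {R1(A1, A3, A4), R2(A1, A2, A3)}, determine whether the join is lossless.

Common attributes: R1 ∩ R2 = {A1, A3}.
No dependency enlarges {A1, A3}, so (A1, A3)⁺ = {A1, A3}.
The closure contains neither all of R1 = {A1, A3, A4} nor all of R2 = {A1, A2, A3}, so the common attributes are not a superkey of either fragment. The join is lossy.

No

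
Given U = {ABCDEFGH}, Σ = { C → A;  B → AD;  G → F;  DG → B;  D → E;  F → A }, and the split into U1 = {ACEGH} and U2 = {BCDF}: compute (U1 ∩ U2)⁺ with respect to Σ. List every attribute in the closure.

U1 ∩ U2 = {C}.
C → A applies, adding A
Closure: {AC}.

AC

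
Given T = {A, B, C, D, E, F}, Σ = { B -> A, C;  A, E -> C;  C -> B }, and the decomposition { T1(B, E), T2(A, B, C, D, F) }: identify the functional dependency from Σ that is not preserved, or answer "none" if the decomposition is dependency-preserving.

A, E -> C

Check A, E → C: no single fragment contains all of {A, C, E}, and the restricted closure of {A, E} across the fragments never reaches {C}.
B → A, C is preserved.
C → B is preserved.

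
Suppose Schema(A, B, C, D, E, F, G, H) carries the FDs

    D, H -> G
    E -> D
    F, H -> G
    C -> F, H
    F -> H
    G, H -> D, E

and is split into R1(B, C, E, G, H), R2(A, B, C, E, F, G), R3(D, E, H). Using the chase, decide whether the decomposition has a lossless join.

Chase test. Columns are A, B, C, D, E, F, G, H; row i has aⱼ where attribute j ∈ Ri, else bᵢⱼ.
Initial tableau (one row per fragment):
  row 1: b11 a2 a3 b14 a5 b16 a7 a8
  row 2: a1 a2 a3 b24 a5 a6 a7 b28
  row 3: b31 b32 b33 a4 a5 b36 b37 a8
Rows 1 and 2 agree on E; apply E→D and equate their D entries.
Rows 1 and 3 agree on E; apply E→D and equate their D entries.
Rows 1 and 2 agree on C; apply C→F, H and equate their F, H entries.
Rows 1 and 3 agree on D, H; apply D, H→G and equate their G entries.
Row 2 is now all distinguished symbols — the join is lossless.

Yes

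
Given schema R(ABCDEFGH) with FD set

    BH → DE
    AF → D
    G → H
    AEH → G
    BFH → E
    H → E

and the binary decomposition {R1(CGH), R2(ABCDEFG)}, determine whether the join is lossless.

Common attributes: R1 ∩ R2 = {CG}.
Closure of {CG}: G → H applies, adding H; H → E applies, adding E. So (CG)⁺ = {CEGH}.
This closure contains every attribute of R1, so R1 ∩ R2 → R1. The join is lossless.

Yes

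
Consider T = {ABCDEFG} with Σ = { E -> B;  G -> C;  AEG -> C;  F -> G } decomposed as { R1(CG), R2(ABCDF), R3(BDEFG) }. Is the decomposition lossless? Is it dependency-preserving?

Lossless test (chase): Rows 1 and 3 agree on G; apply G→C and equate their C entries. Rows 2 and 3 agree on F; apply F→G and equate their G entries. No row becomes fully distinguished — the join is lossy.
Dependency preservation: AEG → C is not contained in any single fragment, but the restricted closure of its left-hand side across the fragments still reaches the right-hand side; the remaining FDs each lie inside some fragment. All dependencies are preserved.

lossy but dependency-preserving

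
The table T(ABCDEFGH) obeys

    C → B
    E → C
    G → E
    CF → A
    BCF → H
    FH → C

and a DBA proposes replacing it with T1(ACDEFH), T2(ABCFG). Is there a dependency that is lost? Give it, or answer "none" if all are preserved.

Check G → E: no single fragment contains all of {EG}, and the restricted closure of {G} across the fragments never reaches {E}.
C → B is preserved.
E → C is preserved.
CF → A is preserved.
BCF → H is preserved.
FH → C is preserved.

G → E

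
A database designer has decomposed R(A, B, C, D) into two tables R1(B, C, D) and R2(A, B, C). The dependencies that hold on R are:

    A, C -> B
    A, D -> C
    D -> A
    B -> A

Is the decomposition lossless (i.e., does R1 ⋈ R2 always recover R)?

Common attributes: R1 ∩ R2 = {B, C}.
Closure of {B, C}: B → A applies, adding A. So (B, C)⁺ = {A, B, C}.
This closure contains every attribute of R2, so R1 ∩ R2 → R2. The join is lossless.

Yes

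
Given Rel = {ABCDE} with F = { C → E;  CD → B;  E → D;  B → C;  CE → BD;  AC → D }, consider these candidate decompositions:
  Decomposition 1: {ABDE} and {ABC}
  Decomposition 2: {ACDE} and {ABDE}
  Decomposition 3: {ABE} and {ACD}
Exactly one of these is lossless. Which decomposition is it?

Decomposition 1

Decomposition 1: common = {AB}, closure = {ABCDE} → lossless.
Decomposition 2: common = {ADE}, closure = {ADE} → lossy.
Decomposition 3: common = {A}, closure = {A} → lossy.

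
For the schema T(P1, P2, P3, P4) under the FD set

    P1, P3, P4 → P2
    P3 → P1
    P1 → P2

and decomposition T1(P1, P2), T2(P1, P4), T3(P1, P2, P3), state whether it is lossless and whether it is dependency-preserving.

lossy but dependency-preserving

Lossless test (chase): Rows 1 and 2 agree on P1; apply P1→P2 and equate their P2 entries. No row becomes fully distinguished — the join is lossy.
Dependency preservation: P1, P3, P4 → P2 is not contained in any single fragment, but the restricted closure of its left-hand side across the fragments still reaches the right-hand side; the remaining FDs each lie inside some fragment. All dependencies are preserved.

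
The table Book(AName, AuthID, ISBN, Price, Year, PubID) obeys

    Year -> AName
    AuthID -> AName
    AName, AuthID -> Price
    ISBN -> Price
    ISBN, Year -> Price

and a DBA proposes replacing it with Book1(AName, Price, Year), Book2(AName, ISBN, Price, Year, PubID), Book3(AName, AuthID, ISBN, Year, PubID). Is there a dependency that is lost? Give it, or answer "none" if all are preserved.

Check AName, AuthID → Price: no single fragment contains all of {AName, AuthID, Price}, and the restricted closure of {AName, AuthID} across the fragments never reaches {Price}.
Year → AName is preserved.
AuthID → AName is preserved.
ISBN → Price is preserved.
ISBN, Year → Price is preserved.

AName, AuthID -> Price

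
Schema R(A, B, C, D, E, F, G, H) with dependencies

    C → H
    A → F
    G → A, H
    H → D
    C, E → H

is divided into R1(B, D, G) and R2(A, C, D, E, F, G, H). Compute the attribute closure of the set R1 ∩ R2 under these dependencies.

R1 ∩ R2 = {D, G}.
G → A, H applies, adding A, H
A → F applies, adding F
Closure: {A, D, F, G, H}.

A, D, F, G, H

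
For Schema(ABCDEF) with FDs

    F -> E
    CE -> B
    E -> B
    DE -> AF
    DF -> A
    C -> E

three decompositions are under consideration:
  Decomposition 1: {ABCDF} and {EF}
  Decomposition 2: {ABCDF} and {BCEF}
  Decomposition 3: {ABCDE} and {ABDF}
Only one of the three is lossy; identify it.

Decomposition 1: common = {F}, closure = {BEF} → lossless.
Decomposition 2: common = {BCF}, closure = {BCEF} → lossless.
Decomposition 3: common = {ABD}, closure = {ABD} → lossy.

Decomposition 3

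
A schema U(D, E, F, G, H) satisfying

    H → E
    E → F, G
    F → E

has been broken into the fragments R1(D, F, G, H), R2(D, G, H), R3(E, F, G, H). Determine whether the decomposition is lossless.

Chase test. Columns are D, E, F, G, H; row i has aⱼ where attribute j ∈ Ri, else bᵢⱼ.
Initial tableau (one row per fragment):
  row 1: a1 b12 a3 a4 a5
  row 2: a1 b22 b23 a4 a5
  row 3: b31 a2 a3 a4 a5
Rows 1 and 2 agree on H; apply H→E and equate their E entries.
Rows 1 and 3 agree on H; apply H→E and equate their E entries.
Rows 1 and 2 agree on E; apply E→F, G and equate their F, G entries.
Row 1 is now all distinguished symbols — the join is lossless.

Yes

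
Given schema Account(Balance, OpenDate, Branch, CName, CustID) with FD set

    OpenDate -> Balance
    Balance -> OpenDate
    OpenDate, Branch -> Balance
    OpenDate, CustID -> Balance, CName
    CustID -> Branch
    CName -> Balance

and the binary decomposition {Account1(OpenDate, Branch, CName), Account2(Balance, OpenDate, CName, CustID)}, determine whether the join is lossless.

Common attributes: Account1 ∩ Account2 = {OpenDate, CName}.
Closure of {OpenDate, CName}: OpenDate → Balance applies, adding Balance. So (OpenDate, CName)⁺ = {Balance, OpenDate, CName}.
The closure contains neither all of Account1 = {OpenDate, Branch, CName} nor all of Account2 = {Balance, OpenDate, CName, CustID}, so the common attributes are not a superkey of either fragment. The join is lossy.

No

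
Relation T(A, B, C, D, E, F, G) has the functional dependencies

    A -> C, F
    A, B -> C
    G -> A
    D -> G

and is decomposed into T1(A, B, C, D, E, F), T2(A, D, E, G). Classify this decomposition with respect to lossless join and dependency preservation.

lossless and dependency-preserving

Lossless test: (A, D, E)⁺ = {A, C, D, E, F, G}, which contains all of one fragment — lossless.
Dependency preservation: every FD's attributes lie within a single fragment, so each can be enforced locally — preserved.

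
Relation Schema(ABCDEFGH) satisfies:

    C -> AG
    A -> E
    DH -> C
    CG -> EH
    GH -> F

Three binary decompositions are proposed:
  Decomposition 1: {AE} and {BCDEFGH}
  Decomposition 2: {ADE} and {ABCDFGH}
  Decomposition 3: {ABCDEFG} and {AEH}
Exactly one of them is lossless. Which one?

Decomposition 2

Decomposition 1: common = {E}, closure = {E} → lossy.
Decomposition 2: common = {AD}, closure = {ADE} → lossless.
Decomposition 3: common = {AE}, closure = {AE} → lossy.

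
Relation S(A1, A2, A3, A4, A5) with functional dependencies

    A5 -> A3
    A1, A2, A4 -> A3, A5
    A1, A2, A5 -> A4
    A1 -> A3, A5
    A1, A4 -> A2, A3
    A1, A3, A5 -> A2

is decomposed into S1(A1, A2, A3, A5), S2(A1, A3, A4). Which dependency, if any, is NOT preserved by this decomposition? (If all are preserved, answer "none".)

A5 → A3 lies within S1.
A1, A2, A4 → A3, A5: restricted closure across fragments reaches A3, A5.
A1, A2, A5 → A4: restricted closure across fragments reaches A4.
A1 → A3, A5 lies within S1.
A1, A4 → A2, A3: restricted closure across fragments reaches A2, A3.
A1, A3, A5 → A2 lies within S1.
Every dependency is enforceable on the fragments, so the decomposition is dependency-preserving.

none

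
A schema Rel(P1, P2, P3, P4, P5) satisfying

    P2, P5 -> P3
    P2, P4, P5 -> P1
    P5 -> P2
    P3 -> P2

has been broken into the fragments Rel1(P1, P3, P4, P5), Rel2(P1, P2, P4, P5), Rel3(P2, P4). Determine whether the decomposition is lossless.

Chase test. Columns are P1, P2, P3, P4, P5; row i has aⱼ where attribute j ∈ Reli, else bᵢⱼ.
Initial tableau (one row per fragment):
  row 1: a1 b12 a3 a4 a5
  row 2: a1 a2 b23 a4 a5
  row 3: b31 a2 b33 a4 b35
Rows 1 and 2 agree on P5; apply P5→P2 and equate their P2 entries.
Rows 1 and 2 agree on P2, P5; apply P2, P5→P3 and equate their P3 entries.
Row 1 is now all distinguished symbols — the join is lossless.

Yes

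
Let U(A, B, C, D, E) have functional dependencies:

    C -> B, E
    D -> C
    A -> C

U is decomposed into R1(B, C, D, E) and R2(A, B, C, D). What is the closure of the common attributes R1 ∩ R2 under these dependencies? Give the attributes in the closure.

B, C, D, E

R1 ∩ R2 = {B, C, D}.
C → B, E applies, adding E
Closure: {B, C, D, E}.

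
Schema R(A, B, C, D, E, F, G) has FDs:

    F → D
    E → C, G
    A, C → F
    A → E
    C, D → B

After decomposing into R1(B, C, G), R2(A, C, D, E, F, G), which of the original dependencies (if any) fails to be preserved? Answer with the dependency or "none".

Check C, D → B: no single fragment contains all of {B, C, D}, and the restricted closure of {C, D} across the fragments never reaches {B}.
F → D is preserved.
E → C, G is preserved.
A, C → F is preserved.
A → E is preserved.

C, D → B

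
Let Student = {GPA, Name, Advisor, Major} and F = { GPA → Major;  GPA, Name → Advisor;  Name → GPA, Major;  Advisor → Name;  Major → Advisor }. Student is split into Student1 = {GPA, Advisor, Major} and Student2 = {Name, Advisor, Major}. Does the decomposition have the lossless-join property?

Common attributes: Student1 ∩ Student2 = {Advisor, Major}.
Closure of {Advisor, Major}: Advisor → Name applies, adding Name; Name → GPA, Major applies, adding GPA. So (Advisor, Major)⁺ = {GPA, Name, Advisor, Major}.
This closure contains every attribute of Student1, so Student1 ∩ Student2 → Student1. The join is lossless.

Yes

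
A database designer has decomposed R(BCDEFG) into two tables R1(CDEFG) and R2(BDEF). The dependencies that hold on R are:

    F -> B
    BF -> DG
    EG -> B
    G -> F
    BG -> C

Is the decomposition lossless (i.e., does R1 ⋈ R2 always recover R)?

Yes

Common attributes: R1 ∩ R2 = {DEF}.
Closure of {DEF}: F → B applies, adding B; BF → DG applies, adding G; BG → C applies, adding C. So (DEF)⁺ = {BCDEFG}.
This closure contains every attribute of R1, so R1 ∩ R2 → R1. The join is lossless.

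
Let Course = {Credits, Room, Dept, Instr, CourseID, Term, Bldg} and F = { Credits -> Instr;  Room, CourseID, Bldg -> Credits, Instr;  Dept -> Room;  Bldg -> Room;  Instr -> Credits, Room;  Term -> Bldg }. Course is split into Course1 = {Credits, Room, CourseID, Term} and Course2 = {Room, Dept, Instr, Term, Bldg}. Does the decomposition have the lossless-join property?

No

Common attributes: Course1 ∩ Course2 = {Room, Term}.
Closure of {Room, Term}: Term → Bldg applies, adding Bldg. So (Room, Term)⁺ = {Room, Term, Bldg}.
The closure contains neither all of Course1 = {Credits, Room, CourseID, Term} nor all of Course2 = {Room, Dept, Instr, Term, Bldg}, so the common attributes are not a superkey of either fragment. The join is lossy.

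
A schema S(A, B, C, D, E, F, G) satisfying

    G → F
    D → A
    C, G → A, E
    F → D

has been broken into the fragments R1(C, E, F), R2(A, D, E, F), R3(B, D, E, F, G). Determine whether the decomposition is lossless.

No

Chase test. Columns are A, B, C, D, E, F, G; row i has aⱼ where attribute j ∈ Ri, else bᵢⱼ.
Initial tableau (one row per fragment):
  row 1: b11 b12 a3 b14 a5 a6 b17
  row 2: a1 b22 b23 a4 a5 a6 b27
  row 3: b31 a2 b33 a4 a5 a6 a7
Rows 2 and 3 agree on D; apply D→A and equate their A entries.
Rows 1 and 2 agree on F; apply F→D and equate their D entries.
Rows 1 and 2 agree on D; apply D→A and equate their A entries.
No row becomes fully distinguished — the join is lossy.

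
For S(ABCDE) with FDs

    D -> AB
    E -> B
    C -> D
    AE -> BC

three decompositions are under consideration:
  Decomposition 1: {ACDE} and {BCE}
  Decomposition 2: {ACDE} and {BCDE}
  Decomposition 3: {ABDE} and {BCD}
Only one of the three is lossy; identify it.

Decomposition 3

Decomposition 1: common = {CE}, closure = {ABCDE} → lossless.
Decomposition 2: common = {CDE}, closure = {ABCDE} → lossless.
Decomposition 3: common = {BD}, closure = {ABD} → lossy.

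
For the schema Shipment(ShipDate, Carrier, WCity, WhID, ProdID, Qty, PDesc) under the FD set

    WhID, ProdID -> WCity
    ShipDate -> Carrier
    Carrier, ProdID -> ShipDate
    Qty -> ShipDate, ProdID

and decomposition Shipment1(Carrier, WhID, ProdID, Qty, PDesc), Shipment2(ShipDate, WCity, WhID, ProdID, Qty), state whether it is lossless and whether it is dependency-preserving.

Lossless test: (WhID, ProdID, Qty)⁺ = {ShipDate, Carrier, WCity, WhID, ProdID, Qty}, which contains all of one fragment — lossless.
Dependency preservation: the restricted closure of {ShipDate} across the fragments never reaches {Carrier}, so ShipDate → Carrier cannot be enforced without a join — not preserved.

lossless but not dependency-preserving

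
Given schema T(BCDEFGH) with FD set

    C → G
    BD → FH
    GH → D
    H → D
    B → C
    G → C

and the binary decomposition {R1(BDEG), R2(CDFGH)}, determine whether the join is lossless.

No

Common attributes: R1 ∩ R2 = {DG}.
Closure of {DG}: G → C applies, adding C. So (DG)⁺ = {CDG}.
The closure contains neither all of R1 = {BDEG} nor all of R2 = {CDFGH}, so the common attributes are not a superkey of either fragment. The join is lossy.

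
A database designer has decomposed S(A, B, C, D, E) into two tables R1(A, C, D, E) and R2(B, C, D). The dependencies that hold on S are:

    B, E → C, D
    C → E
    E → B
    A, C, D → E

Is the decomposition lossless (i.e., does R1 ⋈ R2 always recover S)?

Common attributes: R1 ∩ R2 = {C, D}.
Closure of {C, D}: C → E applies, adding E; E → B applies, adding B. So (C, D)⁺ = {B, C, D, E}.
This closure contains every attribute of R2, so R1 ∩ R2 → R2. The join is lossless.

Yes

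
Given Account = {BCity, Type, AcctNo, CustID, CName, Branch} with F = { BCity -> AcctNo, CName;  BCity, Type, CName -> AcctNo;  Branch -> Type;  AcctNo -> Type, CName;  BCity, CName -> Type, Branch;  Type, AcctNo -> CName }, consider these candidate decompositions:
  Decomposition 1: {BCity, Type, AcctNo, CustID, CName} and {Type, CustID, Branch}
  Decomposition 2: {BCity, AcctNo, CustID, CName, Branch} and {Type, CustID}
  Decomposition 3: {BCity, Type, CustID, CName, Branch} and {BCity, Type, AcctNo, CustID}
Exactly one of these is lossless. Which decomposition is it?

Decomposition 3

Decomposition 1: common = {Type, CustID}, closure = {Type, CustID} → lossy.
Decomposition 2: common = {CustID}, closure = {CustID} → lossy.
Decomposition 3: common = {BCity, Type, CustID}, closure = {BCity, Type, AcctNo, CustID, CName, Branch} → lossless.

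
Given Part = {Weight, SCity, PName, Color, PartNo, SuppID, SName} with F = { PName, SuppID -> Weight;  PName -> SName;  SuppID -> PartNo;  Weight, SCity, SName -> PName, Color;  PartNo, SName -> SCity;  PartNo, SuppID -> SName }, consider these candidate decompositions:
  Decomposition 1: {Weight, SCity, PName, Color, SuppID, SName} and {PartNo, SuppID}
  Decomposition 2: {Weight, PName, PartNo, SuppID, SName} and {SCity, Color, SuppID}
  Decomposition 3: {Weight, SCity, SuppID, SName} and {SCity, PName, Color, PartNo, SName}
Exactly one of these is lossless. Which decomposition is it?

Decomposition 1

Decomposition 1: common = {SuppID}, closure = {SCity, PartNo, SuppID, SName} → lossless.
Decomposition 2: common = {SuppID}, closure = {SCity, PartNo, SuppID, SName} → lossy.
Decomposition 3: common = {SCity, SName}, closure = {SCity, SName} → lossy.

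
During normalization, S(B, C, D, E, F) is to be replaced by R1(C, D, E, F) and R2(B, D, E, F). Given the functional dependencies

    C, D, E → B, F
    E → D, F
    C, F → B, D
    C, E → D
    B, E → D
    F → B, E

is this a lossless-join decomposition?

Common attributes: R1 ∩ R2 = {D, E, F}.
Closure of {D, E, F}: F → B, E applies, adding B. So (D, E, F)⁺ = {B, D, E, F}.
This closure contains every attribute of R2, so R1 ∩ R2 → R2. The join is lossless.

Yes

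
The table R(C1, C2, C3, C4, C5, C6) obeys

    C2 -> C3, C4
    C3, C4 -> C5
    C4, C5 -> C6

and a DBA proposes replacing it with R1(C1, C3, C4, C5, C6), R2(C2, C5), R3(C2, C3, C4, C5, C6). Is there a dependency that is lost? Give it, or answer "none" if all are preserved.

none

C2 → C3, C4 lies within R3.
C3, C4 → C5 lies within R1.
C4, C5 → C6 lies within R1.
Every dependency is enforceable on the fragments, so the decomposition is dependency-preserving.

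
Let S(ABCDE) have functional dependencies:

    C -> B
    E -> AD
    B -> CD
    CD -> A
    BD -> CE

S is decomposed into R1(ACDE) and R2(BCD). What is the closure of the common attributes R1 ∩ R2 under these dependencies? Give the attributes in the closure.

R1 ∩ R2 = {CD}.
C → B applies, adding B
CD → A applies, adding A
BD → CE applies, adding E
Closure: {ABCDE}.

ABCDE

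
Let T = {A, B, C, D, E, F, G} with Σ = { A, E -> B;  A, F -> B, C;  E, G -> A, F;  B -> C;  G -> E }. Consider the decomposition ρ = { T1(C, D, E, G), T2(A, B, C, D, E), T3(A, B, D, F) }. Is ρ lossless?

No

Chase test. Columns are A, B, C, D, E, F, G; row i has aⱼ where attribute j ∈ Ti, else bᵢⱼ.
Initial tableau (one row per fragment):
  row 1: b11 b12 a3 a4 a5 b16 a7
  row 2: a1 a2 a3 a4 a5 b26 b27
  row 3: a1 a2 b33 a4 b35 a6 b37
Rows 2 and 3 agree on B; apply B→C and equate their C entries.
No row becomes fully distinguished — the join is lossy.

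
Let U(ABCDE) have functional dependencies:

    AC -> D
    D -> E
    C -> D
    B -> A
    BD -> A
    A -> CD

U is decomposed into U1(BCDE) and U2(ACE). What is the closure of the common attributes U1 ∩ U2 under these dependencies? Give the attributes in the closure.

CDE

U1 ∩ U2 = {CE}.
C → D applies, adding D
Closure: {CDE}.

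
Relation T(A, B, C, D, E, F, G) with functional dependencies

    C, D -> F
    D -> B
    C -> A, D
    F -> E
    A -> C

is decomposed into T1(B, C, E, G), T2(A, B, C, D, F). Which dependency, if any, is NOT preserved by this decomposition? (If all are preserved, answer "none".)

F -> E

Check F → E: no single fragment contains all of {E, F}, and the restricted closure of {F} across the fragments never reaches {E}.
C, D → F is preserved.
D → B is preserved.
C → A, D is preserved.
A → C is preserved.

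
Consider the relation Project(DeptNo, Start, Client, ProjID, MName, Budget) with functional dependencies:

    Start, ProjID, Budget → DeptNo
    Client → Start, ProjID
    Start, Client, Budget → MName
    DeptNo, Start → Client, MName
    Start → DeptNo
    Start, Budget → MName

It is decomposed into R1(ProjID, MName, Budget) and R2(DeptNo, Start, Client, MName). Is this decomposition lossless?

No

Common attributes: R1 ∩ R2 = {MName}.
No dependency enlarges {MName}, so (MName)⁺ = {MName}.
The closure contains neither all of R1 = {ProjID, MName, Budget} nor all of R2 = {DeptNo, Start, Client, MName}, so the common attributes are not a superkey of either fragment. The join is lossy.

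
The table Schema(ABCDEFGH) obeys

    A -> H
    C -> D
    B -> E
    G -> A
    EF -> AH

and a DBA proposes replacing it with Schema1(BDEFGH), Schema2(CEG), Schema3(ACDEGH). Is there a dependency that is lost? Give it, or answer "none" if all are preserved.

Check EF → AH: no single fragment contains all of {AEFH}, and the restricted closure of {EF} across the fragments never reaches {AH}.
A → H is preserved.
C → D is preserved.
B → E is preserved.
G → A is preserved.

EF -> AH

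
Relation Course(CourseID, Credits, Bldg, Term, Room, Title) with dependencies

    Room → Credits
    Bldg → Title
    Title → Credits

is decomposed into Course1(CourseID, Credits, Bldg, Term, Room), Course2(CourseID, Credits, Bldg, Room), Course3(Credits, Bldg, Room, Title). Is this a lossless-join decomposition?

Yes

Chase test. Columns are CourseID, Credits, Bldg, Term, Room, Title; row i has aⱼ where attribute j ∈ Coursei, else bᵢⱼ.
Initial tableau (one row per fragment):
  row 1: a1 a2 a3 a4 a5 b16
  row 2: a1 a2 a3 b24 a5 b26
  row 3: b31 a2 a3 b34 a5 a6
Rows 1 and 2 agree on Bldg; apply Bldg→Title and equate their Title entries.
Rows 1 and 3 agree on Bldg; apply Bldg→Title and equate their Title entries.
Row 1 is now all distinguished symbols — the join is lossless.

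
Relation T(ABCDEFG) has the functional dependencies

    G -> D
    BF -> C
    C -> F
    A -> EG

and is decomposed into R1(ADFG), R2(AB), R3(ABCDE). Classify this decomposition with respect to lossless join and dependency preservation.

lossy and not dependency-preserving

Lossless test (chase): Rows 1 and 2 agree on A; apply A→EG and equate their EG entries. Rows 1 and 3 agree on A; apply A→EG and equate their EG entries. Rows 1 and 2 agree on G; apply G→D and equate their D entries. No row becomes fully distinguished — the join is lossy.
Dependency preservation: the restricted closure of {BF} across the fragments never reaches {C}, so BF → C cannot be enforced without a join — not preserved.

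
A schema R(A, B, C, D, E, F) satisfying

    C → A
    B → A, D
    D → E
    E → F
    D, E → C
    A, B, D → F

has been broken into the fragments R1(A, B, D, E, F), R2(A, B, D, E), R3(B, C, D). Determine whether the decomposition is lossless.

Chase test. Columns are A, B, C, D, E, F; row i has aⱼ where attribute j ∈ Ri, else bᵢⱼ.
Initial tableau (one row per fragment):
  row 1: a1 a2 b13 a4 a5 a6
  row 2: a1 a2 b23 a4 a5 b26
  row 3: b31 a2 a3 a4 b35 b36
Rows 1 and 3 agree on B; apply B→A, D and equate their A, D entries.
Rows 1 and 3 agree on D; apply D→E and equate their E entries.
Rows 1 and 2 agree on E; apply E→F and equate their F entries.
Rows 1 and 3 agree on E; apply E→F and equate their F entries.
Rows 1 and 2 agree on D, E; apply D, E→C and equate their C entries.
Rows 1 and 3 agree on D, E; apply D, E→C and equate their C entries.
Row 1 is now all distinguished symbols — the join is lossless.

Yes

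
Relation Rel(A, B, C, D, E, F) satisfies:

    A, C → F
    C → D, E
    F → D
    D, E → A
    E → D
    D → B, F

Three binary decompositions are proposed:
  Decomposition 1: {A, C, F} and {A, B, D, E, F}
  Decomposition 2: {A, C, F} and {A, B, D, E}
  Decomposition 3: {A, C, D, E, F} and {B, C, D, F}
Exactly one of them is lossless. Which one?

Decomposition 3

Decomposition 1: common = {A, F}, closure = {A, B, D, F} → lossy.
Decomposition 2: common = {A}, closure = {A} → lossy.
Decomposition 3: common = {C, D, F}, closure = {A, B, C, D, E, F} → lossless.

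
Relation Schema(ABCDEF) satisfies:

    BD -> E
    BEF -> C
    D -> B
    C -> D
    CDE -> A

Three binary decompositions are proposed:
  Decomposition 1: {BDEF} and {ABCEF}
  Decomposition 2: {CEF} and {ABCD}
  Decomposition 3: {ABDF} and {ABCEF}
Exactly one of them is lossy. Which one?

Decomposition 3

Decomposition 1: common = {BEF}, closure = {ABCDEF} → lossless.
Decomposition 2: common = {C}, closure = {ABCDE} → lossless.
Decomposition 3: common = {ABF}, closure = {ABF} → lossy.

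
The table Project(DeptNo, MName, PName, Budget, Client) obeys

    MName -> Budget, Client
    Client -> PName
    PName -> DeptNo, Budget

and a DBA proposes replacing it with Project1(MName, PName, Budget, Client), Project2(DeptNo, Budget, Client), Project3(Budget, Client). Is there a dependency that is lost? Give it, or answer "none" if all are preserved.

PName -> DeptNo, Budget

Check PName → DeptNo, Budget: no single fragment contains all of {DeptNo, PName, Budget}, and the restricted closure of {PName} across the fragments never reaches {DeptNo, Budget}.
MName → Budget, Client is preserved.
Client → PName is preserved.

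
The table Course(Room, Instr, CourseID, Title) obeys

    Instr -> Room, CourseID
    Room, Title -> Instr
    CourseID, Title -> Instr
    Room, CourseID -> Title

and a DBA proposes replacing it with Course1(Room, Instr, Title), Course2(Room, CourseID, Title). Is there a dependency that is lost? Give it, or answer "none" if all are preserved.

none

Instr → Room, CourseID: restricted closure across fragments reaches Room, CourseID.
Room, Title → Instr lies within Course1.
CourseID, Title → Instr: restricted closure across fragments reaches Instr.
Room, CourseID → Title lies within Course2.
Every dependency is enforceable on the fragments, so the decomposition is dependency-preserving.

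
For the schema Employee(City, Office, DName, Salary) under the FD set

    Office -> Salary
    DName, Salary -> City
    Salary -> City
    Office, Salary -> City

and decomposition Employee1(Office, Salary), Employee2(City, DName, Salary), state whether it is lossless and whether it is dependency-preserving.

Lossless test: (Salary)⁺ = {City, Salary}, which is a superkey of neither fragment — lossy.
Dependency preservation: Office, Salary → City is not contained in any single fragment, but the restricted closure of its left-hand side across the fragments still reaches the right-hand side; the remaining FDs each lie inside some fragment. All dependencies are preserved.

lossy but dependency-preserving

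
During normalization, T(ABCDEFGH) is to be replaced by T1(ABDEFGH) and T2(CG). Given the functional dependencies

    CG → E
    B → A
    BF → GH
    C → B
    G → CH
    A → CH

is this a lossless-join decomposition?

Common attributes: T1 ∩ T2 = {G}.
Closure of {G}: G → CH applies, adding CH; CG → E applies, adding E; C → B applies, adding B; B → A applies, adding A. So (G)⁺ = {ABCEGH}.
This closure contains every attribute of T2, so T1 ∩ T2 → T2. The join is lossless.

Yes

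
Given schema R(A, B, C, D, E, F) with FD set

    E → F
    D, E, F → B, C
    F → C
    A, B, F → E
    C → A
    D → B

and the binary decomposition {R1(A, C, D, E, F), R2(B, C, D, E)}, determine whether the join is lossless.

Common attributes: R1 ∩ R2 = {C, D, E}.
Closure of {C, D, E}: E → F applies, adding F; D, E, F → B, C applies, adding B; C → A applies, adding A. So (C, D, E)⁺ = {A, B, C, D, E, F}.
This closure contains every attribute of R1, so R1 ∩ R2 → R1. The join is lossless.

Yes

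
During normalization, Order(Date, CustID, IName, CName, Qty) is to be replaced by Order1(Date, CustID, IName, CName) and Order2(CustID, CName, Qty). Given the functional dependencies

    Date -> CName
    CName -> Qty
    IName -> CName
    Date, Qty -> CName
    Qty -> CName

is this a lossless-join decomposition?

Yes

Common attributes: Order1 ∩ Order2 = {CustID, CName}.
Closure of {CustID, CName}: CName → Qty applies, adding Qty. So (CustID, CName)⁺ = {CustID, CName, Qty}.
This closure contains every attribute of Order2, so Order1 ∩ Order2 → Order2. The join is lossless.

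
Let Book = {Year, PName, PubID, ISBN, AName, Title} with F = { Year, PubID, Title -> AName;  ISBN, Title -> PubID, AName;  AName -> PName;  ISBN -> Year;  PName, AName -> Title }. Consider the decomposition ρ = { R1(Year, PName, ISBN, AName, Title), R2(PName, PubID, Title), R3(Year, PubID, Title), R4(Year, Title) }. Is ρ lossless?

Chase test. Columns are Year, PName, PubID, ISBN, AName, Title; row i has aⱼ where attribute j ∈ Ri, else bᵢⱼ.
Initial tableau (one row per fragment):
  row 1: a1 a2 b13 a4 a5 a6
  row 2: b21 a2 a3 b24 b25 a6
  row 3: a1 b32 a3 b34 b35 a6
  row 4: a1 b42 b43 b44 b45 a6
No row becomes fully distinguished — the join is lossy.

No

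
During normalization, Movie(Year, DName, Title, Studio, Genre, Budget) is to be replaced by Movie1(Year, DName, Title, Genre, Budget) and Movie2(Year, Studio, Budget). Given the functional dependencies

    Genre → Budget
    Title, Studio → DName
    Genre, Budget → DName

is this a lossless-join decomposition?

Common attributes: Movie1 ∩ Movie2 = {Year, Budget}.
No dependency enlarges {Year, Budget}, so (Year, Budget)⁺ = {Year, Budget}.
The closure contains neither all of Movie1 = {Year, DName, Title, Genre, Budget} nor all of Movie2 = {Year, Studio, Budget}, so the common attributes are not a superkey of either fragment. The join is lossy.

No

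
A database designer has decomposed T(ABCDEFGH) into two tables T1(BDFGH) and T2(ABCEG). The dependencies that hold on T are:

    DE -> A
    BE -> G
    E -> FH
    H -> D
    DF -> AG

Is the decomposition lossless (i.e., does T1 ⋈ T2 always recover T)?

Common attributes: T1 ∩ T2 = {BG}.
No dependency enlarges {BG}, so (BG)⁺ = {BG}.
The closure contains neither all of T1 = {BDFGH} nor all of T2 = {ABCEG}, so the common attributes are not a superkey of either fragment. The join is lossy.

No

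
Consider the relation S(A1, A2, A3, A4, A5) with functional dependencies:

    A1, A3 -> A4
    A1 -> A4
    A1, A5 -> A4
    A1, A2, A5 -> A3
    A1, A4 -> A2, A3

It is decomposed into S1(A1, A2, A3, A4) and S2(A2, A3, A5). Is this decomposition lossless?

No

Common attributes: S1 ∩ S2 = {A2, A3}.
No dependency enlarges {A2, A3}, so (A2, A3)⁺ = {A2, A3}.
The closure contains neither all of S1 = {A1, A2, A3, A4} nor all of S2 = {A2, A3, A5}, so the common attributes are not a superkey of either fragment. The join is lossy.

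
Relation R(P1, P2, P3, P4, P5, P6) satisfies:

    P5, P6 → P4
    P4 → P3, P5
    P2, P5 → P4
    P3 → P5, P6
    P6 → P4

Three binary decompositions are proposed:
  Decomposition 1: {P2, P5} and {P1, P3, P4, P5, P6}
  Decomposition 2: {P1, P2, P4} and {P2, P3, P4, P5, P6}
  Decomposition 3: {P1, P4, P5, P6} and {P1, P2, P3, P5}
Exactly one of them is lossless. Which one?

Decomposition 1: common = {P5}, closure = {P5} → lossy.
Decomposition 2: common = {P2, P4}, closure = {P2, P3, P4, P5, P6} → lossless.
Decomposition 3: common = {P1, P5}, closure = {P1, P5} → lossy.

Decomposition 2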